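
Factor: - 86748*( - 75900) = 2^4 * 3^2 * 5^2*11^1*23^1*7229^1  =  6584173200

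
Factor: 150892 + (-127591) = 3^3*863^1 = 23301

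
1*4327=4327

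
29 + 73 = 102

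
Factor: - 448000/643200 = -2^2*3^( - 1)* 5^1*7^1 *67^ ( - 1 )=   - 140/201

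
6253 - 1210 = 5043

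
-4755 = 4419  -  9174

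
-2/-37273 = 2/37273 = 0.00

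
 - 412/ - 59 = 6 +58/59 = 6.98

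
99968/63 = 99968/63 = 1586.79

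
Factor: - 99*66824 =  - 2^3*3^2 *11^1 * 8353^1 = - 6615576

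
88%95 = 88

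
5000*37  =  185000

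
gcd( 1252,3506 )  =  2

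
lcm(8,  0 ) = 0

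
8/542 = 4/271 = 0.01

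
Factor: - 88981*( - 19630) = 1746697030= 2^1*5^1*13^1 *101^1* 151^1*881^1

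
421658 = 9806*43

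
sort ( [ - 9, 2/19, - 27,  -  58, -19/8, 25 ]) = [ - 58, - 27, - 9, - 19/8, 2/19, 25 ]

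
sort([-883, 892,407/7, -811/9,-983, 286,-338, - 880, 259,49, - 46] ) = [ - 983, - 883,  -  880, - 338, - 811/9, - 46 , 49  ,  407/7, 259, 286, 892 ] 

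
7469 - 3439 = 4030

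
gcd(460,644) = 92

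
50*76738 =3836900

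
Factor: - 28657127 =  - 1301^1 *22027^1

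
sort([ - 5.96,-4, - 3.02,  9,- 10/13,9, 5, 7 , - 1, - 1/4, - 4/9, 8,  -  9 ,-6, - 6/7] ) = [ - 9, - 6, - 5.96 ,  -  4, - 3.02, - 1, - 6/7,- 10/13 , - 4/9, - 1/4, 5,7 , 8, 9 , 9 ] 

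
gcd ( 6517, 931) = 931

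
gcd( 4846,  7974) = 2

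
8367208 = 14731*568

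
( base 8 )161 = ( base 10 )113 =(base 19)5I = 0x71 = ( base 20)5D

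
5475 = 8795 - 3320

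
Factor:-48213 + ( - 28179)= - 2^3*3^2*1061^1  =  - 76392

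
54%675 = 54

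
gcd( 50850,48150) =450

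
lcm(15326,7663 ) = 15326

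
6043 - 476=5567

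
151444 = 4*37861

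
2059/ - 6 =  - 344  +  5/6 = - 343.17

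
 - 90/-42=2 + 1/7 = 2.14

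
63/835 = 63/835 = 0.08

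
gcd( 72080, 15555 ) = 85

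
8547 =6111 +2436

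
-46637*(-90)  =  4197330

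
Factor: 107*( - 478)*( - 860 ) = 2^3*5^1 * 43^1*107^1*239^1 =43985560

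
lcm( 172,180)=7740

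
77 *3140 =241780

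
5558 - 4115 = 1443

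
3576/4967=3576/4967=0.72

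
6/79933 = 6/79933 = 0.00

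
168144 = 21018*8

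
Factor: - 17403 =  - 3^1*5801^1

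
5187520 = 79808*65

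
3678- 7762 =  - 4084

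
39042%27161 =11881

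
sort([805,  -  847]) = [- 847, 805]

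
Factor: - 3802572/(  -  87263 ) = 2^2*3^3* 11^( - 1)*137^1*257^1*7933^( - 1 )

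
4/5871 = 4/5871 = 0.00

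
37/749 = 37/749 = 0.05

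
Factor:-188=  - 2^2*47^1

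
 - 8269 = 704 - 8973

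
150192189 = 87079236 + 63112953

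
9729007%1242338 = 1032641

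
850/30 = 28 + 1/3 = 28.33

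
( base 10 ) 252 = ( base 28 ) 90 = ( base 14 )140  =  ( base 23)AM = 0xFC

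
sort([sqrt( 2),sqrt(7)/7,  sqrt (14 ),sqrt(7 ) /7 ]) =[ sqrt (7 )/7 , sqrt ( 7) /7 , sqrt( 2) , sqrt(14 )] 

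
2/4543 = 2/4543 = 0.00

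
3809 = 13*293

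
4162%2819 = 1343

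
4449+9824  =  14273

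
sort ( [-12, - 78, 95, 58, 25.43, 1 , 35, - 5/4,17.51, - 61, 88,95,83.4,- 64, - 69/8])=[- 78, - 64, - 61, - 12, - 69/8, - 5/4, 1,17.51,25.43, 35,58,83.4, 88, 95,95]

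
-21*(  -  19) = 399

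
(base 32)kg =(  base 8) 1220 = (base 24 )138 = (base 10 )656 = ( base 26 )P6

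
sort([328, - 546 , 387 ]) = [ - 546, 328, 387 ] 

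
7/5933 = 7/5933 =0.00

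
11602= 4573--7029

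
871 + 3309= 4180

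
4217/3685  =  1+532/3685= 1.14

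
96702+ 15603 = 112305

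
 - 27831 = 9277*( - 3)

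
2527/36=70+7/36 = 70.19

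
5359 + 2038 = 7397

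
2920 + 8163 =11083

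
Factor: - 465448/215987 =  - 2^3*73^1*271^( - 1) = - 584/271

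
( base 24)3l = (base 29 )36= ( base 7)162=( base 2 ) 1011101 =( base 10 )93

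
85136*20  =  1702720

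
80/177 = 80/177 = 0.45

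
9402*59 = 554718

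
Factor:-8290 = -2^1 * 5^1 * 829^1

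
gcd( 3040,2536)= 8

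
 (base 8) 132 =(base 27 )39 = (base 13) 6c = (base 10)90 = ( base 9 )110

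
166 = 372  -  206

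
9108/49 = 185 + 43/49 = 185.88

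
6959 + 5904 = 12863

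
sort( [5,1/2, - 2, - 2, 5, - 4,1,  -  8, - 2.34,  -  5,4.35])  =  [ - 8, - 5, - 4, - 2.34,-2 ,-2, 1/2,1, 4.35, 5,5]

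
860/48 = 215/12 = 17.92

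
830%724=106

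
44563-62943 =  - 18380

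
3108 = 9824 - 6716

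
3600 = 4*900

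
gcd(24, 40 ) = 8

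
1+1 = 2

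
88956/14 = 6354 = 6354.00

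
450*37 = 16650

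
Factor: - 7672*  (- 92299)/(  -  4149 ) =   -  708117928/4149 = - 2^3*3^( -2) * 7^1*23^1*137^1*461^( - 1)*4013^1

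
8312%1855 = 892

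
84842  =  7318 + 77524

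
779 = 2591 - 1812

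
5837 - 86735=-80898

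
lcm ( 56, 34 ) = 952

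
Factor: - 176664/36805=-2^3*3^1*5^( - 1 ) = -24/5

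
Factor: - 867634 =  - 2^1*433817^1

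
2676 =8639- 5963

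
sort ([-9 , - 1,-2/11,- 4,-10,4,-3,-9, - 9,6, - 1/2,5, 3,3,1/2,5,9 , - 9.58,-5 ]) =[-10, -9.58, - 9,-9, - 9,-5, - 4 , - 3, - 1, - 1/2,-2/11,1/2,3,3, 4,  5,5,6,9 ]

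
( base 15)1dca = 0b1100101011010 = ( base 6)50014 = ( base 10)6490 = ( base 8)14532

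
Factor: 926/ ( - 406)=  - 7^( - 1 )*29^(-1 )*463^1 = - 463/203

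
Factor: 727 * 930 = 676110 = 2^1 * 3^1*5^1*31^1*727^1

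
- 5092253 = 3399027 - 8491280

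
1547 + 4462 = 6009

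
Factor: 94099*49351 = 17^1*2903^1*94099^1= 4643879749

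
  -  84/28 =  -3 = - 3.00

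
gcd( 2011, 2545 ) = 1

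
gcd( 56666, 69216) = 2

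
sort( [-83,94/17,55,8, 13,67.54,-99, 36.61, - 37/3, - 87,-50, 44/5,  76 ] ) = [-99, - 87, - 83, - 50, - 37/3,94/17,8, 44/5,13,36.61,55,67.54, 76] 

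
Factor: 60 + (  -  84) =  - 24 = - 2^3* 3^1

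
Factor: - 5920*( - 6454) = 2^6  *  5^1*7^1*37^1*461^1  =  38207680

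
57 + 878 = 935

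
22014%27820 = 22014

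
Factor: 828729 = 3^2*11^2 * 761^1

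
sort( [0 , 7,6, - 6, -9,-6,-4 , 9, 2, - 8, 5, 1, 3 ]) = [ - 9, - 8, - 6, - 6, - 4, 0 , 1,  2, 3, 5,6, 7,9]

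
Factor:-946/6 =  - 3^ ( - 1 )*11^1 * 43^1 =- 473/3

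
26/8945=26/8945 = 0.00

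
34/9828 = 17/4914= 0.00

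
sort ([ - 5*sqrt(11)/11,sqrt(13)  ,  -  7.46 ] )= [ - 7.46, - 5*sqrt( 11)/11,sqrt(13 ) ]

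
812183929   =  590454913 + 221729016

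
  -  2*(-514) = 1028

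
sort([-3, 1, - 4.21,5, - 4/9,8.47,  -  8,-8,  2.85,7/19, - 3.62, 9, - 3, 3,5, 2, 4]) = [ - 8, - 8,  -  4.21  , - 3.62,  -  3,-3 , - 4/9, 7/19,  1,2 , 2.85, 3, 4, 5,5, 8.47 , 9]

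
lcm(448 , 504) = 4032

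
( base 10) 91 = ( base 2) 1011011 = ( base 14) 67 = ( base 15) 61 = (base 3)10101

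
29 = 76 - 47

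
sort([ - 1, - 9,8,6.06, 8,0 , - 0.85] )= [-9  , - 1, - 0.85, 0, 6.06,8,8] 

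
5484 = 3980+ 1504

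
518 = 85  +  433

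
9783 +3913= 13696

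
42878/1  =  42878 = 42878.00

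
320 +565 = 885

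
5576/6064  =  697/758 = 0.92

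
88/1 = 88 =88.00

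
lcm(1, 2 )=2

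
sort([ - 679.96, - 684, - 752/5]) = [ - 684, - 679.96, - 752/5 ] 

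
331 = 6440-6109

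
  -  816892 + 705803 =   -  111089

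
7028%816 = 500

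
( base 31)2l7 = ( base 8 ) 5024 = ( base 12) 15b0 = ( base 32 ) 2GK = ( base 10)2580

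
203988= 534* 382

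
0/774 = 0 = 0.00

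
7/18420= 7/18420 = 0.00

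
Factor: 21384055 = 5^1*7^1*11^1*67^1*829^1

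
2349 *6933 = 16285617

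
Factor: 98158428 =2^2*3^2*41^1 *73^1*911^1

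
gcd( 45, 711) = 9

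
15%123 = 15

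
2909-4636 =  - 1727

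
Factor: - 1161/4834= - 2^ ( - 1) * 3^3*43^1 * 2417^( - 1)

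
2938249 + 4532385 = 7470634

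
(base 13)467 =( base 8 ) 1371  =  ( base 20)1I1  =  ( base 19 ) 221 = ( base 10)761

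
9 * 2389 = 21501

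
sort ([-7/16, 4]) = [ - 7/16, 4 ]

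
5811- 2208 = 3603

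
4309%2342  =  1967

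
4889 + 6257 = 11146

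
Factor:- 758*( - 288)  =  218304 = 2^6*3^2* 379^1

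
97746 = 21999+75747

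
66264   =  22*3012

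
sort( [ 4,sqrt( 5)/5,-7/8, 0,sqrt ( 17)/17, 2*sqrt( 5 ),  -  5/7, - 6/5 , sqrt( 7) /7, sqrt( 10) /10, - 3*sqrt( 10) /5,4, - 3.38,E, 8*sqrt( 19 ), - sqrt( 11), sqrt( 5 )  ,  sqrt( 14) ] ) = [- 3.38, - sqrt ( 11), - 3 *sqrt( 10) /5,-6/5,-7/8,-5/7,0, sqrt (17 ) /17,sqrt( 10 ) /10, sqrt( 7 ) /7 , sqrt( 5 )/5 , sqrt( 5 ),E,sqrt( 14),4,  4,2*sqrt( 5), 8*sqrt ( 19) ] 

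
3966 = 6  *661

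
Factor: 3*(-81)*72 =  - 2^3*3^7 = - 17496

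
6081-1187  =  4894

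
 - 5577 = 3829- 9406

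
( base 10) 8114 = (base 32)7TI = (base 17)1b15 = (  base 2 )1111110110010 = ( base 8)17662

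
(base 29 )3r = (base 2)1110010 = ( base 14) 82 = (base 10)114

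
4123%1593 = 937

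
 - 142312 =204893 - 347205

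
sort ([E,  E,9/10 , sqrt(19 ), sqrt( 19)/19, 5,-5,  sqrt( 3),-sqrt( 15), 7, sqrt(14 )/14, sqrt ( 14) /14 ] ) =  [ - 5, - sqrt( 15 ) , sqrt ( 19 ) /19,sqrt ( 14)/14, sqrt( 14)/14,9/10, sqrt( 3), E,E , sqrt( 19 ) , 5 , 7]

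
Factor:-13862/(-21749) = 2^1 * 7^ ( - 1)*13^( - 1) * 29^1 = 58/91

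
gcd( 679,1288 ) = 7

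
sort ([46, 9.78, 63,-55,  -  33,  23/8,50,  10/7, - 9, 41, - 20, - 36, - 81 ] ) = [ - 81,- 55, - 36, - 33,-20, - 9, 10/7, 23/8, 9.78 , 41,46 , 50, 63 ]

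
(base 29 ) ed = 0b110100011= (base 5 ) 3134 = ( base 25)GJ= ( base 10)419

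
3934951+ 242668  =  4177619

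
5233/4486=1  +  747/4486 = 1.17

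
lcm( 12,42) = 84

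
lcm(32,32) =32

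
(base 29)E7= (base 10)413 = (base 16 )19d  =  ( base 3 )120022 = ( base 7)1130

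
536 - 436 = 100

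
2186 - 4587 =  - 2401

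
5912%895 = 542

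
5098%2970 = 2128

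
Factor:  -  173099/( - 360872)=2^(  -  3) * 79^( - 1 )*571^( - 1)*173099^1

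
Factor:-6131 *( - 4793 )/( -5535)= - 29385883/5535 =-3^( - 3 )*5^(  -  1) * 41^ (  -  1)*4793^1*6131^1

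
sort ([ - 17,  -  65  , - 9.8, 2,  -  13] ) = [ - 65,  -  17, - 13, - 9.8,  2 ] 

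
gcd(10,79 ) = 1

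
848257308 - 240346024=607911284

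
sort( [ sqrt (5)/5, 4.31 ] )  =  [ sqrt( 5)/5,4.31 ] 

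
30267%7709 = 7140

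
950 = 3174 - 2224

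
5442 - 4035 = 1407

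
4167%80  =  7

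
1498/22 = 749/11 = 68.09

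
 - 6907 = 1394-8301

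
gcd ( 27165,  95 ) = 5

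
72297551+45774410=118071961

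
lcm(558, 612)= 18972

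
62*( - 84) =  - 5208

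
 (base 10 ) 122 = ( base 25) 4M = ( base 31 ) 3t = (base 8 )172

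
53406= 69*774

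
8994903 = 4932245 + 4062658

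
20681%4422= 2993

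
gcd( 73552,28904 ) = 8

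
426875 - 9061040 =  - 8634165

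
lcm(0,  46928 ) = 0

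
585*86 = 50310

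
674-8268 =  - 7594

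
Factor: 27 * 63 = 3^5*7^1 = 1701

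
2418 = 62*39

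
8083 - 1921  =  6162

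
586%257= 72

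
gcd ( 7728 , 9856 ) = 112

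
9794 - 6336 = 3458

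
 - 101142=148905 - 250047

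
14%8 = 6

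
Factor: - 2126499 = -3^1*19^1*37307^1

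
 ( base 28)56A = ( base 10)4098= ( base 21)963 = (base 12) 2456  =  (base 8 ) 10002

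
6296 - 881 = 5415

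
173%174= 173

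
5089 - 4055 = 1034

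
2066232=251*8232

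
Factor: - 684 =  - 2^2  *3^2*19^1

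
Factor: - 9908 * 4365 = - 2^2 * 3^2 * 5^1 * 97^1*2477^1 = - 43248420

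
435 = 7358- 6923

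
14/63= 2/9 = 0.22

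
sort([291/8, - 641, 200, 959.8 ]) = [ - 641, 291/8, 200,  959.8 ]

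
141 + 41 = 182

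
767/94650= 767/94650 = 0.01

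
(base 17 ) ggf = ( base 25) 7lb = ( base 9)6656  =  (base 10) 4911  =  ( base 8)11457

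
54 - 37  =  17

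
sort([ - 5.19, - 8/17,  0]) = [ - 5.19, - 8/17, 0]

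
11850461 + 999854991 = 1011705452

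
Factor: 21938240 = 2^6*5^1*179^1*383^1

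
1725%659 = 407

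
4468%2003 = 462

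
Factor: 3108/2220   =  7/5  =  5^( - 1)*7^1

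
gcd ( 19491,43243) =1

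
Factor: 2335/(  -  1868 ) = -2^ (-2)*5^1 =- 5/4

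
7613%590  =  533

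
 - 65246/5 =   -  13050 + 4/5 = -13049.20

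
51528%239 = 143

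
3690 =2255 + 1435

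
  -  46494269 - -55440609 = 8946340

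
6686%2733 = 1220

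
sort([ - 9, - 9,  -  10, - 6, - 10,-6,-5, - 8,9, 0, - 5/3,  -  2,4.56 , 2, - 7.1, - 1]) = [ - 10, - 10, - 9, - 9, - 8, - 7.1,-6,  -  6, - 5, -2, - 5/3,- 1,0, 2,4.56, 9]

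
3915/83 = 47 + 14/83  =  47.17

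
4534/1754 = 2267/877= 2.58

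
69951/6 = 23317/2 = 11658.50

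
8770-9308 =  - 538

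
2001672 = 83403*24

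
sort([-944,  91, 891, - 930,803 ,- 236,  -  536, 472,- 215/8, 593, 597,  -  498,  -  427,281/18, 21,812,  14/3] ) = [ -944,-930 , -536,-498 ,-427, -236  ,  -  215/8, 14/3, 281/18,21,  91, 472, 593,  597, 803, 812, 891 ] 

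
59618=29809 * 2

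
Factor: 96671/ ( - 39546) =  - 2^( - 1 )*3^(- 2)*13^(-3)*96671^1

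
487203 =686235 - 199032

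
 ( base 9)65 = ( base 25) 29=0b111011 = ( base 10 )59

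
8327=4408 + 3919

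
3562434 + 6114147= 9676581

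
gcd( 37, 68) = 1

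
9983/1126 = 9983/1126 = 8.87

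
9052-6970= 2082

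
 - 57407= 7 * ( - 8201 ) 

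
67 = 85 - 18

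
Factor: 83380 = 2^2*5^1 * 11^1 * 379^1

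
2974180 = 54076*55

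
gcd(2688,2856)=168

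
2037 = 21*97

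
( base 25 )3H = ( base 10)92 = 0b1011100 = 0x5c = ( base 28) 38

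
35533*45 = 1598985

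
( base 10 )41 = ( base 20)21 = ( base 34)17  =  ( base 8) 51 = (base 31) 1A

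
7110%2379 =2352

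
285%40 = 5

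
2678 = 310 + 2368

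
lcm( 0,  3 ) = 0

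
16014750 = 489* 32750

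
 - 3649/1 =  - 3649  =  -3649.00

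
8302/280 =593/20 = 29.65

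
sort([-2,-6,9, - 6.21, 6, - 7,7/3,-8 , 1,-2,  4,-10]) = [ - 10, - 8, - 7,  -  6.21, - 6, - 2, - 2, 1,7/3, 4,6,  9]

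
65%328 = 65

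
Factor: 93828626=2^1*173^1*271181^1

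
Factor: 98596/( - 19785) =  - 2^2*3^( - 1 )* 5^( - 1) * 157^2*1319^( - 1 )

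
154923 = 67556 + 87367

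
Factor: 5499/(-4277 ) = -9/7 = -3^2*7^(-1)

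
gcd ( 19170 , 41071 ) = 1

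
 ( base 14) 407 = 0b1100010111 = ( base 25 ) 16g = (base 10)791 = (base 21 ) 1GE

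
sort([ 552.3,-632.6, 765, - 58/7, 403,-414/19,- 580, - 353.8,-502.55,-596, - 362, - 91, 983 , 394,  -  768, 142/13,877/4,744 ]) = [ - 768, - 632.6, - 596,  -  580, - 502.55, - 362, - 353.8, - 91, - 414/19,-58/7, 142/13, 877/4, 394, 403, 552.3, 744, 765, 983]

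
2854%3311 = 2854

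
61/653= 61/653=0.09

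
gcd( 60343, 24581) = 1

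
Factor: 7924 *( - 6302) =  - 49937048 = -2^3 * 7^1* 23^1 * 137^1*  283^1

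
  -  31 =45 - 76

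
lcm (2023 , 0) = 0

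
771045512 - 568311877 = 202733635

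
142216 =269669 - 127453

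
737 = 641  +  96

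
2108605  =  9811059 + -7702454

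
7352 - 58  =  7294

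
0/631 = 0= 0.00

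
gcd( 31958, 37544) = 38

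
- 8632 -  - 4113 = - 4519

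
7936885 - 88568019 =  - 80631134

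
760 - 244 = 516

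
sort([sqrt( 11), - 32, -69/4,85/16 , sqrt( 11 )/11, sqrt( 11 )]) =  [  -  32 , - 69/4, sqrt (11)/11,sqrt(11 ), sqrt( 11), 85/16] 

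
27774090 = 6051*4590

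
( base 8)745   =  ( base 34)e9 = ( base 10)485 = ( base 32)f5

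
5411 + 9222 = 14633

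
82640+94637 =177277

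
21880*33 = 722040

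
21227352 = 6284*3378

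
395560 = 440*899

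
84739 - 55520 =29219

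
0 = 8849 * 0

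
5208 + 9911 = 15119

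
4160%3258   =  902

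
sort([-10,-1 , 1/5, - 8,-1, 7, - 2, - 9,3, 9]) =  [ - 10, - 9, - 8, -2, - 1, - 1, 1/5,3,  7, 9 ]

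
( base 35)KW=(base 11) 606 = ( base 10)732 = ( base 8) 1334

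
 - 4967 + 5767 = 800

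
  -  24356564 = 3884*( - 6271)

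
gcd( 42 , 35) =7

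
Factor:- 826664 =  - 2^3*103333^1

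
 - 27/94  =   - 27/94= - 0.29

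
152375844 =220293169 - 67917325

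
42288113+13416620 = 55704733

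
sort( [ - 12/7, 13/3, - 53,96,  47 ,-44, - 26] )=[ - 53,  -  44,- 26, - 12/7, 13/3,47,96] 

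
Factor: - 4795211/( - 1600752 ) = 2^( - 4 )*3^( - 1 )*1733^1*2767^1*33349^( - 1) 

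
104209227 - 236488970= - 132279743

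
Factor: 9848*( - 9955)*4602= - 2^4*3^1 * 5^1*11^1*13^1*59^1*181^1*1231^1 =- 451165537680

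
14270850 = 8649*1650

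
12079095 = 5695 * 2121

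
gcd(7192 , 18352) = 248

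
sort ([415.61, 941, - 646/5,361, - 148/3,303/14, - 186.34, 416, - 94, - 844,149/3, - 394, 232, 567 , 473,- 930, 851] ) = [ - 930, - 844,-394, - 186.34, - 646/5, - 94,-148/3,303/14, 149/3,232, 361,415.61,  416,473, 567,851,941]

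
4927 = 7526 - 2599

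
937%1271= 937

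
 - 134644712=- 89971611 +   -  44673101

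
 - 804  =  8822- 9626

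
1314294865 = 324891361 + 989403504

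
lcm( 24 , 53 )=1272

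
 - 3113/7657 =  - 1 +4544/7657= - 0.41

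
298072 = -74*(-4028)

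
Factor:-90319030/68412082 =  - 5^1*53^(  -  1) *645397^( - 1) * 9031903^1 = - 45159515/34206041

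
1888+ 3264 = 5152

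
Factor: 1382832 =2^4*3^4*11^1*97^1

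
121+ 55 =176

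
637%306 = 25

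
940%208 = 108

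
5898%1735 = 693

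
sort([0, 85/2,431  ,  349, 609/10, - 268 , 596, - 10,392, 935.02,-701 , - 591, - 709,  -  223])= [ - 709, - 701, - 591, - 268, - 223, - 10, 0, 85/2, 609/10,349, 392,431, 596, 935.02 ]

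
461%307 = 154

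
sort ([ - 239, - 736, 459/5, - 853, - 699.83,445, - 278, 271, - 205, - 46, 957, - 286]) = [ - 853 , - 736, -699.83, - 286,  -  278, - 239, - 205, - 46,  459/5 , 271, 445 , 957 ]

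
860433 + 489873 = 1350306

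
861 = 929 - 68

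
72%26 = 20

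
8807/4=8807/4 = 2201.75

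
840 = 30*28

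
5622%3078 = 2544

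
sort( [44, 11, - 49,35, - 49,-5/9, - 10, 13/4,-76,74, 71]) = [ - 76,  -  49,  -  49, - 10, - 5/9, 13/4, 11 , 35, 44,71, 74 ] 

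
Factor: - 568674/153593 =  - 2^1*3^3*11^(  -  1)*10531^1*13963^ ( - 1)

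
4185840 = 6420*652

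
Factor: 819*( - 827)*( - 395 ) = 3^2*5^1 * 7^1*13^1*79^1*827^1 = 267538635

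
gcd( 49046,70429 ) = 1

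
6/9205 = 6/9205= 0.00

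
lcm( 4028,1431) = 108756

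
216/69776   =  27/8722 = 0.00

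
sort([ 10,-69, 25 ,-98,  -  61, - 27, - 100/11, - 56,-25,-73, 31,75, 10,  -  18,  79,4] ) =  [-98, - 73,  -  69,-61, - 56,-27, - 25,-18, - 100/11,4, 10,10,25, 31, 75,79]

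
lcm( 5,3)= 15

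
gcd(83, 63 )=1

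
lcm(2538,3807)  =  7614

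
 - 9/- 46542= 3/15514 = 0.00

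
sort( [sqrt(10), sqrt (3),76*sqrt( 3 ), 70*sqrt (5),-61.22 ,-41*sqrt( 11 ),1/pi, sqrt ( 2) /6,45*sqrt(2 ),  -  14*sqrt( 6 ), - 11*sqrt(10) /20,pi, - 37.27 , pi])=[-41*sqrt( 11), - 61.22, - 37.27,-14*sqrt ( 6 ), - 11*sqrt(10 )/20,sqrt( 2) /6,1/pi,sqrt (3),pi,pi,  sqrt( 10),45*sqrt (2),76*sqrt( 3),70 * sqrt( 5)]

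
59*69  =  4071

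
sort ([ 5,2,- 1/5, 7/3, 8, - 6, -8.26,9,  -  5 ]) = [-8.26,- 6 , -5, - 1/5,2, 7/3, 5,8, 9 ] 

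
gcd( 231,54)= 3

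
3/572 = 3/572 = 0.01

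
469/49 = 9 + 4/7 =9.57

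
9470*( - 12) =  - 113640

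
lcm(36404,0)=0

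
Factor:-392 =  - 2^3*7^2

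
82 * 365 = 29930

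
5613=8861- 3248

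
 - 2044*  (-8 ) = 16352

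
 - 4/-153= 4/153 = 0.03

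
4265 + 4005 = 8270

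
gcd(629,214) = 1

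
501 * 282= 141282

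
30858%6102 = 348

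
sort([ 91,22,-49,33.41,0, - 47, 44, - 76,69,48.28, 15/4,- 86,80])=[  -  86,-76, - 49, - 47,0,15/4, 22,33.41, 44,48.28,69,80, 91]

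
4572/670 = 2286/335 = 6.82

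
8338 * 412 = 3435256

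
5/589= 5/589=0.01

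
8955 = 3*2985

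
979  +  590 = 1569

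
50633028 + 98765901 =149398929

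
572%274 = 24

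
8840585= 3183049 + 5657536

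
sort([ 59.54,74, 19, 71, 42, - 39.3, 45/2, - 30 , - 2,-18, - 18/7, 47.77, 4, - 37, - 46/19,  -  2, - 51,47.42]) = [ - 51, - 39.3, - 37, - 30 , - 18, - 18/7, - 46/19, - 2, - 2, 4,  19, 45/2, 42 , 47.42, 47.77, 59.54, 71,74]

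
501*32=16032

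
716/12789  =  716/12789 = 0.06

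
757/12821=757/12821 = 0.06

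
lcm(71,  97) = 6887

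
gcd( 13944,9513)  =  21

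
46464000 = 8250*5632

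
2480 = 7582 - 5102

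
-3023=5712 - 8735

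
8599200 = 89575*96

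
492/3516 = 41/293 = 0.14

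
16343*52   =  849836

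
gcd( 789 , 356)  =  1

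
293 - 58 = 235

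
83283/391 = 213 = 213.00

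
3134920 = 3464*905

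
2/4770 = 1/2385 = 0.00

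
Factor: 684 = 2^2*3^2*19^1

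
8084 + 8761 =16845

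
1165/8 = 1165/8 = 145.62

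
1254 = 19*66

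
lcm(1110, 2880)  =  106560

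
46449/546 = 85+1/14 = 85.07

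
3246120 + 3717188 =6963308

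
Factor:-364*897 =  - 326508=- 2^2*3^1 * 7^1*13^2 * 23^1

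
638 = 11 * 58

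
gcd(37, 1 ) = 1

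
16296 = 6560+9736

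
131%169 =131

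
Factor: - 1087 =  - 1087^1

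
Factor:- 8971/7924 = -2^( - 2)*7^( - 1 ) * 283^(- 1 )*8971^1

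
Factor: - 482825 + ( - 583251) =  - 2^2*11^1*24229^1= - 1066076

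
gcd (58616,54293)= 1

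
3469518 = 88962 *39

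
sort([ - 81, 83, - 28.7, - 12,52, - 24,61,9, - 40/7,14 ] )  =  [ - 81, - 28.7, - 24, - 12, - 40/7,9,  14,52, 61,83 ]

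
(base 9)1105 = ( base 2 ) 1100101111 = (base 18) 295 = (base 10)815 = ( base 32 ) pf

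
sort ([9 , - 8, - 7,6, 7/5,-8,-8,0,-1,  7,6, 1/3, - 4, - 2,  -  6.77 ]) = [ - 8, - 8, - 8, -7, - 6.77, -4,-2, - 1,  0, 1/3,7/5,6,6, 7,9 ]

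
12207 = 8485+3722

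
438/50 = 8+19/25 = 8.76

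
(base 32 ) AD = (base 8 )515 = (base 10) 333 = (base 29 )be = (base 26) cl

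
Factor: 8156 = 2^2 * 2039^1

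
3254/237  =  13+173/237 = 13.73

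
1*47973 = 47973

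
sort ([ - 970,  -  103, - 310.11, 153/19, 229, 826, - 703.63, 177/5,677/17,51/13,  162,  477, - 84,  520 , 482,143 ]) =[ - 970,-703.63,- 310.11, - 103,-84 , 51/13,153/19, 177/5,677/17,143,162, 229,477,482,520,826]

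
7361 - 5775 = 1586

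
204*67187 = 13706148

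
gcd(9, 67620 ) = 3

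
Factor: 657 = 3^2  *73^1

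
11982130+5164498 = 17146628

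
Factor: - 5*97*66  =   -32010= - 2^1*3^1*5^1* 11^1*97^1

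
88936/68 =1307 + 15/17=1307.88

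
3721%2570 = 1151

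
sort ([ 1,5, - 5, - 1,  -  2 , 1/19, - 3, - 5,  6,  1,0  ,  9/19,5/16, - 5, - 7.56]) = [ - 7.56, - 5, - 5, - 5 , - 3, - 2, - 1, 0, 1/19,  5/16,9/19,1,1,5, 6] 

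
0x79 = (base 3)11111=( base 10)121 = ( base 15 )81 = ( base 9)144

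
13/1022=13/1022= 0.01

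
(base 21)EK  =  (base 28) B6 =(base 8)472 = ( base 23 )DF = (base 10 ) 314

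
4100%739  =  405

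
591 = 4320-3729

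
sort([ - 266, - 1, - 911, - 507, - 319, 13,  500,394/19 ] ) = [ - 911,-507, - 319, - 266, - 1 , 13,394/19 , 500] 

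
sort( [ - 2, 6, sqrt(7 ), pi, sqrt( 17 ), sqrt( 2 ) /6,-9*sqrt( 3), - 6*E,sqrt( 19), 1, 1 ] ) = [ - 6*E, - 9*sqrt(3 ),- 2,sqrt( 2 )/6, 1, 1,  sqrt( 7),pi,  sqrt(17),sqrt( 19 ),6]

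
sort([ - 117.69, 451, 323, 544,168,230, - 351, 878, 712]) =[ - 351, - 117.69, 168,  230,323, 451, 544, 712,878]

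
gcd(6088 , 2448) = 8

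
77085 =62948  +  14137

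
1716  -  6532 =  - 4816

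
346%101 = 43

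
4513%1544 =1425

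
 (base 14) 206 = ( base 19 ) 11I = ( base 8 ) 616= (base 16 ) 18E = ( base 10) 398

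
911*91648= 83491328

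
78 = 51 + 27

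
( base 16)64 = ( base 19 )55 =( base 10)100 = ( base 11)91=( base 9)121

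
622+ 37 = 659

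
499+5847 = 6346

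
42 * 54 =2268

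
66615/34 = 66615/34  =  1959.26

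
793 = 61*13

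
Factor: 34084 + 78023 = 3^1 * 37369^1 = 112107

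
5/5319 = 5/5319 = 0.00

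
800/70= 80/7  =  11.43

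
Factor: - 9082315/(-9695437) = 5^1*11^1*2269^(-1 ) * 4273^( - 1 )*165133^1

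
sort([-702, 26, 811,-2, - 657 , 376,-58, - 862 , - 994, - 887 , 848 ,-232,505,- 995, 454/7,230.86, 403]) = [-995, - 994 ,  -  887,-862 ,- 702,-657 ,-232, -58 , - 2,26,454/7,230.86,376,403, 505 , 811,848]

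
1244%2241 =1244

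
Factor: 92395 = 5^1*17^1*1087^1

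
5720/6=953  +  1/3 = 953.33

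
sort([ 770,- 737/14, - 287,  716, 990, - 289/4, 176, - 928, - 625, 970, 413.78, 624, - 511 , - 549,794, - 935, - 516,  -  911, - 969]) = [ -969, - 935, - 928, - 911,- 625, - 549, - 516, - 511, - 287, - 289/4 ,-737/14, 176, 413.78,624 , 716,  770, 794 , 970, 990]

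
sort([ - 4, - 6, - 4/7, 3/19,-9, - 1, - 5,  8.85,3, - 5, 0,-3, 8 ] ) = [-9, - 6 , - 5,-5, - 4 ,-3, -1 , - 4/7, 0, 3/19, 3, 8 , 8.85]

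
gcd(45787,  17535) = 7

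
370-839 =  - 469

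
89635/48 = 89635/48 =1867.40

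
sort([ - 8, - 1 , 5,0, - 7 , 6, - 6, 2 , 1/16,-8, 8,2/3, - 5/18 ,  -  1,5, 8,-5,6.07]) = [ - 8, - 8, - 7, - 6 , - 5 ,-1, - 1, - 5/18, 0,1/16, 2/3,2, 5, 5,6,6.07,8, 8]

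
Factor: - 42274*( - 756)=2^3*3^3*7^1*23^1 * 919^1 = 31959144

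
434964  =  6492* 67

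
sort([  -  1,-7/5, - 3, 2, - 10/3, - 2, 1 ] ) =[-10/3,-3, - 2, - 7/5,-1, 1, 2]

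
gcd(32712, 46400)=232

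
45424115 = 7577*5995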